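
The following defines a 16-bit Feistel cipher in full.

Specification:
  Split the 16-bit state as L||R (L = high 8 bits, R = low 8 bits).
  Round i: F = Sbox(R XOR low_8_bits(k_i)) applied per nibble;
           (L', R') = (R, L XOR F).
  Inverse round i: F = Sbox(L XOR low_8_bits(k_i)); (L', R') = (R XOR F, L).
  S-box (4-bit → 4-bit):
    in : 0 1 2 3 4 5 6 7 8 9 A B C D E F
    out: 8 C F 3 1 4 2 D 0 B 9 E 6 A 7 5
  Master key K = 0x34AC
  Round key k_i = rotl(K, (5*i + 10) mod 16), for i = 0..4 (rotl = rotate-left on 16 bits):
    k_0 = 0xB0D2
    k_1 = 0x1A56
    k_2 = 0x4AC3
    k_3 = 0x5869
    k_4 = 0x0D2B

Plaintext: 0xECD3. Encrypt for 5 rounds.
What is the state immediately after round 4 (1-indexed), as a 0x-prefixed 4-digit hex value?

s_0 = plaintext = 0xECD3
s_1 = Round(s_0, k_0) = 0xD360
s_2 = Round(s_1, k_1) = 0x60E1
s_3 = Round(s_2, k_2) = 0xE19F
s_4 = Round(s_3, k_3) = 0x9FB3
s_5 = Round(s_4, k_4) = 0xB32F

0x9FB3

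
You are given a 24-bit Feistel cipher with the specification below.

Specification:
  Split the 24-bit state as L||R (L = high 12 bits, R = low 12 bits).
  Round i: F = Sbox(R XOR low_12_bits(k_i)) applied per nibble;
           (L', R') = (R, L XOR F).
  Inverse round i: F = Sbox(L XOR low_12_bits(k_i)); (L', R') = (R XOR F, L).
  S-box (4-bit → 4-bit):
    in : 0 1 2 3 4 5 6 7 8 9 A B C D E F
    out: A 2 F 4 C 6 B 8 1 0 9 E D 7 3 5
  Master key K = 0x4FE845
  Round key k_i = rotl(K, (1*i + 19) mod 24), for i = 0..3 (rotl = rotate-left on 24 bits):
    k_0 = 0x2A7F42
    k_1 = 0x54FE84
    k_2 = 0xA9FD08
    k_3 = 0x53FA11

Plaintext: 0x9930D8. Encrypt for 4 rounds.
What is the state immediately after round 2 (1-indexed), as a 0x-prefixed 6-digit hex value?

0xC9AFFB

s_0 = plaintext = 0x9930D8
s_1 = Round(s_0, k_0) = 0x0D8C9A
s_2 = Round(s_1, k_1) = 0xC9AFFB
s_3 = Round(s_2, k_2) = 0xFFB3CE
s_4 = Round(s_3, k_3) = 0x3CEF8E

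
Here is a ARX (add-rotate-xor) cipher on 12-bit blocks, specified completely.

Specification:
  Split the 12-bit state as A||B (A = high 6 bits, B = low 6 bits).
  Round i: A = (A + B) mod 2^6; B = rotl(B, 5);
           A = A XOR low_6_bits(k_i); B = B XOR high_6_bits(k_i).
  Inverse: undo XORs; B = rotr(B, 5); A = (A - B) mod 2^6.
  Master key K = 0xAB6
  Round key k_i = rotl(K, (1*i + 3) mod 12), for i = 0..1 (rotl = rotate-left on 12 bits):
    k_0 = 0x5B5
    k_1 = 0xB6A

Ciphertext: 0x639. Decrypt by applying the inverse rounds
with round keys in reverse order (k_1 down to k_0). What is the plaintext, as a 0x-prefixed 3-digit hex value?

0x0BD

s_0 = ciphertext = 0x639
s_1 = InvRound(s_0, k_1) = 0x2A8
s_2 = InvRound(s_1, k_0) = 0x0BD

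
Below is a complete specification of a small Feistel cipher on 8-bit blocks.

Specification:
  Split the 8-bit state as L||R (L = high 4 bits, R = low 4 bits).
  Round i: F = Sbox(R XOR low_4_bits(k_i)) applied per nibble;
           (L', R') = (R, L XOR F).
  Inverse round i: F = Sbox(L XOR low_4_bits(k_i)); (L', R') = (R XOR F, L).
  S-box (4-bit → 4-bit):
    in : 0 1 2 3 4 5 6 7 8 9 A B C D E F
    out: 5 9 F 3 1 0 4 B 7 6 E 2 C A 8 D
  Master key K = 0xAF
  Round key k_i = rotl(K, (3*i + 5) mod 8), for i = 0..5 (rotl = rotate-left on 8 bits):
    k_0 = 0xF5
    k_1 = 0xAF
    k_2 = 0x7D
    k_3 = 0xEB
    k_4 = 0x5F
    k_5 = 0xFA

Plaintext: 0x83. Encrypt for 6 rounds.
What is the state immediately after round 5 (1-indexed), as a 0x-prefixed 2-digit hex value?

0xA6

s_0 = plaintext = 0x83
s_1 = Round(s_0, k_0) = 0x3C
s_2 = Round(s_1, k_1) = 0xC0
s_3 = Round(s_2, k_2) = 0x06
s_4 = Round(s_3, k_3) = 0x6A
s_5 = Round(s_4, k_4) = 0xA6
s_6 = Round(s_5, k_5) = 0x66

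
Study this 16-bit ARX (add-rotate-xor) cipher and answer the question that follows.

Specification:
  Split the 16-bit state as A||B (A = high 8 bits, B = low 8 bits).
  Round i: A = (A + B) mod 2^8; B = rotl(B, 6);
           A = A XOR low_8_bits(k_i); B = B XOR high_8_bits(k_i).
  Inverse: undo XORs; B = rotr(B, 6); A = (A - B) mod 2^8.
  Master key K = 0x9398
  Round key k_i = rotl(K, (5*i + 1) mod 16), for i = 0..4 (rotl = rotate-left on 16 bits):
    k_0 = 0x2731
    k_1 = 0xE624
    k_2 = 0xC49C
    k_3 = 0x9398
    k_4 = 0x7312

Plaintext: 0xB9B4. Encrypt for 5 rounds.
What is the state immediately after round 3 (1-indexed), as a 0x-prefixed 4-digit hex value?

s_0 = plaintext = 0xB9B4
s_1 = Round(s_0, k_0) = 0x5C0A
s_2 = Round(s_1, k_1) = 0x4264
s_3 = Round(s_2, k_2) = 0x3ADD
s_4 = Round(s_3, k_3) = 0x8FE4
s_5 = Round(s_4, k_4) = 0x614A

0x3ADD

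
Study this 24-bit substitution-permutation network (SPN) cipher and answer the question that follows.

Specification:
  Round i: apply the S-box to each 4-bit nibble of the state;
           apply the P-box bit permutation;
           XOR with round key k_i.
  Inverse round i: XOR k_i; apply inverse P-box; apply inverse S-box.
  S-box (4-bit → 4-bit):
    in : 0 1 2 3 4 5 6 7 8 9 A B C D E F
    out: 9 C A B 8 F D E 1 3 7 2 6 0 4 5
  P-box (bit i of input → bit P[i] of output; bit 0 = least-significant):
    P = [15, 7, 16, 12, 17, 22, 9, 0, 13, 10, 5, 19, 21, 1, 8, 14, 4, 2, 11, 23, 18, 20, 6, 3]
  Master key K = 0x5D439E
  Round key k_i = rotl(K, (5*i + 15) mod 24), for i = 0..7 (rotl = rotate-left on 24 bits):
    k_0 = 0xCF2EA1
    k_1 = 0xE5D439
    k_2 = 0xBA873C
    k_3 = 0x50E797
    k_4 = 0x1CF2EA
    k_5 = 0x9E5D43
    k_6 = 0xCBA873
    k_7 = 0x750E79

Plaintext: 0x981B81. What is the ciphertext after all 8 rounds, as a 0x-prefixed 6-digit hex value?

s_0 = plaintext = 0x981B81
s_1 = Round(s_0, k_0) = 0xD87BB1
s_2 = Round(s_1, k_1) = 0xA4812B
s_3 = Round(s_2, k_2) = 0x4687DD
s_4 = Round(s_3, k_3) = 0xF8EBAF
s_5 = Round(s_4, k_4) = 0x5B75BA
s_6 = Round(s_5, k_5) = 0xC3B8AD
s_7 = Round(s_6, k_6) = 0x198A25
s_8 = Round(s_7, k_7) = 0x14BA84

0x14BA84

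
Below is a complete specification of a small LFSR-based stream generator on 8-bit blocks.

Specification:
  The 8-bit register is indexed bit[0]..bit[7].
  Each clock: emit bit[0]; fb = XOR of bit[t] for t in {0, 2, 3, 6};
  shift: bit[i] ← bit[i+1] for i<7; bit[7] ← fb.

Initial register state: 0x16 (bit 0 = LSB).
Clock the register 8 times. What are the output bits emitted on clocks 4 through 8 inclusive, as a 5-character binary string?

01000

reg_0 = 0x16
clock 1: out=0, reg = 0x8B
clock 2: out=1, reg = 0x45
clock 3: out=1, reg = 0xA2
clock 4: out=0, reg = 0x51
clock 5: out=1, reg = 0x28
clock 6: out=0, reg = 0x94
clock 7: out=0, reg = 0xCA
clock 8: out=0, reg = 0x65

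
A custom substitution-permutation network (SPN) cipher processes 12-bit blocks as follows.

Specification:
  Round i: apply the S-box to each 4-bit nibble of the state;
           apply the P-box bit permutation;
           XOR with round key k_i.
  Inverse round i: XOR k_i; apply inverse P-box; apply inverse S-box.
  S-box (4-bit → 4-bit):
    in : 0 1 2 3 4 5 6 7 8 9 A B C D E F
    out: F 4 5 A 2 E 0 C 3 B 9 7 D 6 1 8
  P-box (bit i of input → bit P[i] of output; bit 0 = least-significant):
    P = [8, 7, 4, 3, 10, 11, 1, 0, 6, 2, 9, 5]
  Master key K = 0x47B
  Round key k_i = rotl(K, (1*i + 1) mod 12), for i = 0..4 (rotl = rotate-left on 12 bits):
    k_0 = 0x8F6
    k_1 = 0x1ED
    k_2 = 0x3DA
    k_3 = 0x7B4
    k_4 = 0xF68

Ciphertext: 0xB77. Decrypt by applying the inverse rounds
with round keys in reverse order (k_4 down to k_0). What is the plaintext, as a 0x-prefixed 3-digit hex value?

0x641

s_0 = ciphertext = 0xB77
s_1 = InvRound(s_0, k_4) = 0x4C7
s_2 = InvRound(s_1, k_3) = 0xC72
s_3 = InvRound(s_2, k_2) = 0x789
s_4 = InvRound(s_3, k_1) = 0x0E6
s_5 = InvRound(s_4, k_0) = 0x641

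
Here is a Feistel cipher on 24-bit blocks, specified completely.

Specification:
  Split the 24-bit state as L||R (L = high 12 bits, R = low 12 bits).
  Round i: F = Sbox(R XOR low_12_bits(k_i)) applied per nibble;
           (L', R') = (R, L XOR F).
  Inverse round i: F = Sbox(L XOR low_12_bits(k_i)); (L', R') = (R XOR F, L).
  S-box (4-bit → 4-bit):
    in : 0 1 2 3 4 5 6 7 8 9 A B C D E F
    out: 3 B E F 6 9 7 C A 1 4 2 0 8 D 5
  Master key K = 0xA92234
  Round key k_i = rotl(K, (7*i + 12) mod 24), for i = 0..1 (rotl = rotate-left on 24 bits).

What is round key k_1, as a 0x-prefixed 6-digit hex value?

0xA54911

K = 0xA92234
k_0 = rotl(K, (7*0+12) mod 24) = rotl(K, 12) = 0x234A92
k_1 = rotl(K, (7*1+12) mod 24) = rotl(K, 19) = 0xA54911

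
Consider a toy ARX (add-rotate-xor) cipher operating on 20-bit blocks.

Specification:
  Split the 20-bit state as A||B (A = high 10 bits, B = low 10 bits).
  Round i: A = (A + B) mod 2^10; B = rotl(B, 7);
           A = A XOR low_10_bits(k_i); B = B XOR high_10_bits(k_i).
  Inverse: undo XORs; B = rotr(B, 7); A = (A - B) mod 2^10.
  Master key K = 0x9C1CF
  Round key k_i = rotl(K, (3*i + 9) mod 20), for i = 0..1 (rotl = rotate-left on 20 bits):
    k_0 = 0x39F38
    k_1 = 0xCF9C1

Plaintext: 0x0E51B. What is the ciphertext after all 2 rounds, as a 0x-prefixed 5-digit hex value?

0x9C516

s_0 = plaintext = 0x0E51B
s_1 = Round(s_0, k_0) = 0x9B144
s_2 = Round(s_1, k_1) = 0x9C516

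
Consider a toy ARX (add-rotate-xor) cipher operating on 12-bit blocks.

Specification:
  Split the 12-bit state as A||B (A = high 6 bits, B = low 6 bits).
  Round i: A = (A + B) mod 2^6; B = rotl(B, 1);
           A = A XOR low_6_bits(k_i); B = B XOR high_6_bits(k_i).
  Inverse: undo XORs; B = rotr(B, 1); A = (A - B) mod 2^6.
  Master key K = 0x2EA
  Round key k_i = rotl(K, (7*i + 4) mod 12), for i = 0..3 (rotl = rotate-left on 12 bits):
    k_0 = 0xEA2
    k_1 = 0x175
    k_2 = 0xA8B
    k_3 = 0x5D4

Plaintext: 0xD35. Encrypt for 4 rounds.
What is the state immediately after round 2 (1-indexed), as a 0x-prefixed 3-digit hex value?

s_0 = plaintext = 0xD35
s_1 = Round(s_0, k_0) = 0x2D1
s_2 = Round(s_1, k_1) = 0xA67
s_3 = Round(s_2, k_2) = 0x6E5
s_4 = Round(s_3, k_3) = 0x51C

0xA67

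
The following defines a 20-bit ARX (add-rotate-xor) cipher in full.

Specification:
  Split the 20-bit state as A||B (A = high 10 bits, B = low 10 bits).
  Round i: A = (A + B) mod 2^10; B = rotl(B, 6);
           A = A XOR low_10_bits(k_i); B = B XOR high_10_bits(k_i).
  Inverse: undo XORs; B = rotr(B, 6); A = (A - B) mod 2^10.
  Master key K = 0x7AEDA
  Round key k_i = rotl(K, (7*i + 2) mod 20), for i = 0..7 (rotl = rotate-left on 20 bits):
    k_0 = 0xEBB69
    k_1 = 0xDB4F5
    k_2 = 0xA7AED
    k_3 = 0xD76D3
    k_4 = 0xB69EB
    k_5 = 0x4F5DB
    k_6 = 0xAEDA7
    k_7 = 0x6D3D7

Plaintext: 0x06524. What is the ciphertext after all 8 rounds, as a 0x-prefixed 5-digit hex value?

0x32FDB

s_0 = plaintext = 0x06524
s_1 = Round(s_0, k_0) = 0x952BC
s_2 = Round(s_1, k_1) = 0x79446
s_3 = Round(s_2, k_2) = 0x31B1A
s_4 = Round(s_3, k_3) = 0x4CDEC
s_5 = Round(s_4, k_4) = 0xBD1C4
s_6 = Round(s_5, k_5) = 0x58C21
s_7 = Round(s_6, k_6) = 0x08EF9
s_8 = Round(s_7, k_7) = 0x32FDB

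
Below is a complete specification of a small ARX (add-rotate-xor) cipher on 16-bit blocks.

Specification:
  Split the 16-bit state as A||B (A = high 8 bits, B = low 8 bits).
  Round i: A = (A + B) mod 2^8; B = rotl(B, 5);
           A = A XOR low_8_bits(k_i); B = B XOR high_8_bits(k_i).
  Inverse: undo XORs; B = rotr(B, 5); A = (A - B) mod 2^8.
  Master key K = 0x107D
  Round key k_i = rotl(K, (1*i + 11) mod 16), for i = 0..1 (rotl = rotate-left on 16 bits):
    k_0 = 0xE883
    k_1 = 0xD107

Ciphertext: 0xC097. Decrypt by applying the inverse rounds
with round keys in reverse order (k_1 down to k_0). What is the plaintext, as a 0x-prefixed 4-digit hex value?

s_0 = ciphertext = 0xC097
s_1 = InvRound(s_0, k_1) = 0x9532
s_2 = InvRound(s_1, k_0) = 0x40D6

0x40D6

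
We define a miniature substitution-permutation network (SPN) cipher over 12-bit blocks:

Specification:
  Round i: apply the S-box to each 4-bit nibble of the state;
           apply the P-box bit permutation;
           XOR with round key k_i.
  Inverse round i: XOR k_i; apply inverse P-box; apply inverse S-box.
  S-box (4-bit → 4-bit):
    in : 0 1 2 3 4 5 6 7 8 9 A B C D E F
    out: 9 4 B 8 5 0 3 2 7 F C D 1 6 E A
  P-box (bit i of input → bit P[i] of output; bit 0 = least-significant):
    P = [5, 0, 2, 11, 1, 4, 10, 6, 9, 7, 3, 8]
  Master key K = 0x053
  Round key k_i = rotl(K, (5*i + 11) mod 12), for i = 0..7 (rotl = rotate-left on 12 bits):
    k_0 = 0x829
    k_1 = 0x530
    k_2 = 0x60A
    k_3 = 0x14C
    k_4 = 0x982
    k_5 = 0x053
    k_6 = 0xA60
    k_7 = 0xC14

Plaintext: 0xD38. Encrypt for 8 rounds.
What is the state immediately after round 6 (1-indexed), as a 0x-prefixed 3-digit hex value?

0xF4C

s_0 = plaintext = 0xD38
s_1 = Round(s_0, k_0) = 0x8C4
s_2 = Round(s_1, k_1) = 0x79E
s_3 = Round(s_2, k_2) = 0xADD
s_4 = Round(s_3, k_3) = 0x451
s_5 = Round(s_4, k_4) = 0xB8E
s_6 = Round(s_5, k_5) = 0xF4C
s_7 = Round(s_6, k_6) = 0xFC2
s_8 = Round(s_7, k_7) = 0x5B7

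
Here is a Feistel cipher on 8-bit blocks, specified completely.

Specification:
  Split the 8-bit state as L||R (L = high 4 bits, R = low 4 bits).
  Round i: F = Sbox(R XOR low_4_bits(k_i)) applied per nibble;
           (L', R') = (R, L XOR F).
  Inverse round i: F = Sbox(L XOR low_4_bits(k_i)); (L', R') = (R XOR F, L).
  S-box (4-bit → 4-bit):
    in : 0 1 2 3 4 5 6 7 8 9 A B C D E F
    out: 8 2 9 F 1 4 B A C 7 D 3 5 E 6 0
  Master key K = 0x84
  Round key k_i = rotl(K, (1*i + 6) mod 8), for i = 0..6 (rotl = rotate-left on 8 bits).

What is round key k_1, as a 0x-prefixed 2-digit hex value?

K = 0x84
k_0 = rotl(K, (1*0+6) mod 8) = rotl(K, 6) = 0x21
k_1 = rotl(K, (1*1+6) mod 8) = rotl(K, 7) = 0x42

0x42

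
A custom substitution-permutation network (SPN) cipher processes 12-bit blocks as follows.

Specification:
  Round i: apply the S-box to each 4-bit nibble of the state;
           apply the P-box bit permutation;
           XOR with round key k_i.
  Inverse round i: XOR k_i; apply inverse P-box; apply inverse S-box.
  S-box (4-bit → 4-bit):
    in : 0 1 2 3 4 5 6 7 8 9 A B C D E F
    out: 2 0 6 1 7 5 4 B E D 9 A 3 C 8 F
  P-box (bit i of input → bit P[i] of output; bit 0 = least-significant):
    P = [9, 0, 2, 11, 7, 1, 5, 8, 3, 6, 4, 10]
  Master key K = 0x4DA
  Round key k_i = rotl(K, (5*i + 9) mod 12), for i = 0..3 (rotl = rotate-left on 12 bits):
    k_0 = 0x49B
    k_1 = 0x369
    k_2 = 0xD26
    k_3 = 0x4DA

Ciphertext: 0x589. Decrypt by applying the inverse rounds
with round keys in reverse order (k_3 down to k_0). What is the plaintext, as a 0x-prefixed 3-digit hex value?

0x1AB

s_0 = ciphertext = 0x589
s_1 = InvRound(s_0, k_3) = 0x2B0
s_2 = InvRound(s_1, k_2) = 0xD79
s_3 = InvRound(s_2, k_1) = 0xD1A
s_4 = InvRound(s_3, k_0) = 0x1AB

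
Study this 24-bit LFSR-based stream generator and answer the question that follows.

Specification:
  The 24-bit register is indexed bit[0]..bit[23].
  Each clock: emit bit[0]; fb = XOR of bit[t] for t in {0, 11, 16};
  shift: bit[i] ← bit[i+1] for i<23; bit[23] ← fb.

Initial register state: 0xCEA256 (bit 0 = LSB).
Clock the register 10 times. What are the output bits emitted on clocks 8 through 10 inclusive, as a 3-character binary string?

001

reg_0 = 0xCEA256
clock 1: out=0, reg = 0x67512B
clock 2: out=1, reg = 0x33A895
clock 3: out=1, reg = 0x99D44A
clock 4: out=0, reg = 0xCCEA25
clock 5: out=1, reg = 0x667512
clock 6: out=0, reg = 0x333A89
clock 7: out=1, reg = 0x999D44
clock 8: out=0, reg = 0x4CCEA2
clock 9: out=0, reg = 0xA66751
clock 10: out=1, reg = 0xD333A8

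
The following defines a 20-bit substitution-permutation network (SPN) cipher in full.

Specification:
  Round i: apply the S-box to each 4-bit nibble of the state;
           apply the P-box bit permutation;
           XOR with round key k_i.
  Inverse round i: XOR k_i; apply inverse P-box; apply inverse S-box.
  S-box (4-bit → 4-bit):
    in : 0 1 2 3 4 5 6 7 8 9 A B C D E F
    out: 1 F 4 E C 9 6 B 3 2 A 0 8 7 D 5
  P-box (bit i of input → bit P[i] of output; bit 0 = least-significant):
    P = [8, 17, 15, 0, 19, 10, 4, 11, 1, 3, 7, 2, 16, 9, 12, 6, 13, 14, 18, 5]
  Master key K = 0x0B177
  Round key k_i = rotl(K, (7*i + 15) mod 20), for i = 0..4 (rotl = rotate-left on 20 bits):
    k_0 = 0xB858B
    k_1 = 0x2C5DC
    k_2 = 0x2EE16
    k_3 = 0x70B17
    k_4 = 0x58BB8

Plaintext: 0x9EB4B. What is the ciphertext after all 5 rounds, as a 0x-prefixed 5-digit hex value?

s_0 = plaintext = 0x9EB4B
s_1 = Round(s_0, k_0) = 0xADDDB
s_2 = Round(s_1, k_1) = 0xB9366
s_3 = Round(s_2, k_2) = 0x0688A
s_4 = Round(s_3, k_3) = 0xD3D1C
s_5 = Round(s_4, k_4) = 0x9F563

0x9F563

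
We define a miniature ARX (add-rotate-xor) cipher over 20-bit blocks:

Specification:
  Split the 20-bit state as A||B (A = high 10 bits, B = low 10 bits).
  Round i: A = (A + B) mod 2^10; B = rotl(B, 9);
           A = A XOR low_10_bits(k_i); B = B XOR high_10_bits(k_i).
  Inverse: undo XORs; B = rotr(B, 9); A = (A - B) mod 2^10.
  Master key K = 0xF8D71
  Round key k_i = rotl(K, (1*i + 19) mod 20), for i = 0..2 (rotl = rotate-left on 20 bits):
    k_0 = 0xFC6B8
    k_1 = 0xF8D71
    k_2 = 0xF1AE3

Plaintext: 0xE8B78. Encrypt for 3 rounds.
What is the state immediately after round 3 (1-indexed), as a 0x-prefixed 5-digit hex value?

s_0 = plaintext = 0xE8B78
s_1 = Round(s_0, k_0) = 0x68A4D
s_2 = Round(s_1, k_1) = 0xA78C5
s_3 = Round(s_2, k_2) = 0x601A4

0x601A4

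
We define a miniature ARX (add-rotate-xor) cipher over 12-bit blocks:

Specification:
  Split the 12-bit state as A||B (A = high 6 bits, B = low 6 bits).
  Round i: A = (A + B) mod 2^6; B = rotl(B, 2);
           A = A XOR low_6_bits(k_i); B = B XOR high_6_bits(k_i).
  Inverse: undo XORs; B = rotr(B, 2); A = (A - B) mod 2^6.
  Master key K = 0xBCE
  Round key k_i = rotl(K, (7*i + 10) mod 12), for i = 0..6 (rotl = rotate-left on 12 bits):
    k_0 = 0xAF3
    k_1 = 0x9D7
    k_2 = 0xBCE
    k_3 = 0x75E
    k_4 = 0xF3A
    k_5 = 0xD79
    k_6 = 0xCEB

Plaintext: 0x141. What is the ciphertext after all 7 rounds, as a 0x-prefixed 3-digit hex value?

s_0 = plaintext = 0x141
s_1 = Round(s_0, k_0) = 0xD6F
s_2 = Round(s_1, k_1) = 0xCD9
s_3 = Round(s_2, k_2) = 0x08A
s_4 = Round(s_3, k_3) = 0x4B5
s_5 = Round(s_4, k_4) = 0xF6B
s_6 = Round(s_5, k_5) = 0x45B
s_7 = Round(s_6, k_6) = 0x1DE

0x1DE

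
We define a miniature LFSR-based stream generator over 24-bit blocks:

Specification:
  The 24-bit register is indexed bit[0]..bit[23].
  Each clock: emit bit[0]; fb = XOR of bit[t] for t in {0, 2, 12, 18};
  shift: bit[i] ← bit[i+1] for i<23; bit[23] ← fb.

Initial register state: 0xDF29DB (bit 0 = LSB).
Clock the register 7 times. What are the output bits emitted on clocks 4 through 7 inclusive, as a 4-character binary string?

reg_0 = 0xDF29DB
clock 1: out=1, reg = 0x6F94ED
clock 2: out=1, reg = 0x37CA76
clock 3: out=0, reg = 0x1BE53B
clock 4: out=1, reg = 0x8DF29D
clock 5: out=1, reg = 0x46F94E
clock 6: out=0, reg = 0xA37CA7
clock 7: out=1, reg = 0xD1BE53

1101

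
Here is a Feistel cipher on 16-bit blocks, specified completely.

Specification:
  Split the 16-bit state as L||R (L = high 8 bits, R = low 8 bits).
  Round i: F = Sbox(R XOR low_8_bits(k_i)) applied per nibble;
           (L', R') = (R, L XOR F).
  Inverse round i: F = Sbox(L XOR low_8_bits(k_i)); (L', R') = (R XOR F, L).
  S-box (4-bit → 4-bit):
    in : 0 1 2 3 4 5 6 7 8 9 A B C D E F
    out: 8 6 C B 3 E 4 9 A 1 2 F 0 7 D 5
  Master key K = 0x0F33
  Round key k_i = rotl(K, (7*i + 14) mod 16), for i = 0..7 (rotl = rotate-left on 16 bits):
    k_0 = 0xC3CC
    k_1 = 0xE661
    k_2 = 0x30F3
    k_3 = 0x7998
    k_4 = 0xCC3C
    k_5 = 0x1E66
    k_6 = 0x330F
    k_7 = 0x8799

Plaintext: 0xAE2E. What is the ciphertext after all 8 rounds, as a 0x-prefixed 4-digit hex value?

0x45F3

s_0 = plaintext = 0xAE2E
s_1 = Round(s_0, k_0) = 0x2E72
s_2 = Round(s_1, k_1) = 0x7245
s_3 = Round(s_2, k_2) = 0x4586
s_4 = Round(s_3, k_3) = 0x8628
s_5 = Round(s_4, k_4) = 0x28E5
s_6 = Round(s_5, k_5) = 0xE583
s_7 = Round(s_6, k_6) = 0x8345
s_8 = Round(s_7, k_7) = 0x45F3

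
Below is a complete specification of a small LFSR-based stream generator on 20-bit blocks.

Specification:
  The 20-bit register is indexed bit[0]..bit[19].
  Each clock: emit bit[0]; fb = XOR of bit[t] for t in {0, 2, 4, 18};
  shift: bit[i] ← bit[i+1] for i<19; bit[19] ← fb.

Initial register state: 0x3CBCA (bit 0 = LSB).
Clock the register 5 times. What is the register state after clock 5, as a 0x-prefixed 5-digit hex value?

reg_0 = 0x3CBCA
clock 1: out=0, reg = 0x1E5E5
clock 2: out=1, reg = 0x0F2F2
clock 3: out=0, reg = 0x87979
clock 4: out=1, reg = 0x43CBC
clock 5: out=0, reg = 0xA1E5E

0xA1E5E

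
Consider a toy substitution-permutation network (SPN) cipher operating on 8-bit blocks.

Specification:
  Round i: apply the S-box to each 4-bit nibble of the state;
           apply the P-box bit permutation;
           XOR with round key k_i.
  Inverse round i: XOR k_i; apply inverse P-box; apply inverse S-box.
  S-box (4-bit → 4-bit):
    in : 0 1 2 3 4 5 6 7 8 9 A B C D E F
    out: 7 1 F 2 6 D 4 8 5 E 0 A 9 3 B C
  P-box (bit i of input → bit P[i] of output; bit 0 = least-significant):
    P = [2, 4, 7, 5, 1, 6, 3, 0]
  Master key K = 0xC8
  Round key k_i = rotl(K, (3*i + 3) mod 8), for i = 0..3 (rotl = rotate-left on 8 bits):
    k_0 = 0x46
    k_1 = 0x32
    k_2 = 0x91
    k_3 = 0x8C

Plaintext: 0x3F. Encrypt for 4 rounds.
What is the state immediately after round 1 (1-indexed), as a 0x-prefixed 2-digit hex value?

0xA6

s_0 = plaintext = 0x3F
s_1 = Round(s_0, k_0) = 0xA6
s_2 = Round(s_1, k_1) = 0xB2
s_3 = Round(s_2, k_2) = 0x64
s_4 = Round(s_3, k_3) = 0x14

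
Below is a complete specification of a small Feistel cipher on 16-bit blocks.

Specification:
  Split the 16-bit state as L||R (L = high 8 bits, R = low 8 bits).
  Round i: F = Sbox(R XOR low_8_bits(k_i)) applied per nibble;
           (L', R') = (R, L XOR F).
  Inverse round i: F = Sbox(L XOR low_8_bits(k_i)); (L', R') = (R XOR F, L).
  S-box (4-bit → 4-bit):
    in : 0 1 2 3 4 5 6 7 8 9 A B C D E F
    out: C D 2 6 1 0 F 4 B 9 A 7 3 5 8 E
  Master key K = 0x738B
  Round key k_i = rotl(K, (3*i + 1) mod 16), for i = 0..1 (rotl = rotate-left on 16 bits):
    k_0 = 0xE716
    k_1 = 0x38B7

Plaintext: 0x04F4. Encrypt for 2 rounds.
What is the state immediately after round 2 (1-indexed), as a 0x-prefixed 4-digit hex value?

0x8699

s_0 = plaintext = 0x04F4
s_1 = Round(s_0, k_0) = 0xF486
s_2 = Round(s_1, k_1) = 0x8699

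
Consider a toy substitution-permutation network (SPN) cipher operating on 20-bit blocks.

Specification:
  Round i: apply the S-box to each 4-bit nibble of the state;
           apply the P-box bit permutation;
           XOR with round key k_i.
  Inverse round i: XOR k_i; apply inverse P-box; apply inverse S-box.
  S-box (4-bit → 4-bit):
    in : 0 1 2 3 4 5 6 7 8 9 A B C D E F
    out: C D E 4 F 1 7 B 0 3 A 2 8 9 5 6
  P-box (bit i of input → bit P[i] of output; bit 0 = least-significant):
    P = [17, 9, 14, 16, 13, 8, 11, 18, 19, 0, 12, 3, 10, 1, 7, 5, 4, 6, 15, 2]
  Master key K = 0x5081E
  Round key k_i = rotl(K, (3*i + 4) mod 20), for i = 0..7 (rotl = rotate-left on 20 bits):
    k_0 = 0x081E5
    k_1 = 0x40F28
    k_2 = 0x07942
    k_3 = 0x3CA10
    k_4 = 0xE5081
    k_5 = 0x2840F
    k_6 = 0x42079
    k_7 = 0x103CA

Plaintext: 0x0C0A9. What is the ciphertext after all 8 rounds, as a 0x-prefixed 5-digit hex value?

0x8F367

s_0 = plaintext = 0x0C0A9
s_1 = Round(s_0, k_0) = 0x612C9
s_2 = Round(s_1, k_1) = 0x299D1
s_3 = Round(s_2, k_2) = 0xF9D05
s_4 = Round(s_3, k_3) = 0xD465A
s_5 = Round(s_4, k_4) = 0x76636
s_6 = Round(s_5, k_5) = 0x8DAD8
s_7 = Round(s_6, k_6) = 0x00450
s_8 = Round(s_7, k_7) = 0x8F367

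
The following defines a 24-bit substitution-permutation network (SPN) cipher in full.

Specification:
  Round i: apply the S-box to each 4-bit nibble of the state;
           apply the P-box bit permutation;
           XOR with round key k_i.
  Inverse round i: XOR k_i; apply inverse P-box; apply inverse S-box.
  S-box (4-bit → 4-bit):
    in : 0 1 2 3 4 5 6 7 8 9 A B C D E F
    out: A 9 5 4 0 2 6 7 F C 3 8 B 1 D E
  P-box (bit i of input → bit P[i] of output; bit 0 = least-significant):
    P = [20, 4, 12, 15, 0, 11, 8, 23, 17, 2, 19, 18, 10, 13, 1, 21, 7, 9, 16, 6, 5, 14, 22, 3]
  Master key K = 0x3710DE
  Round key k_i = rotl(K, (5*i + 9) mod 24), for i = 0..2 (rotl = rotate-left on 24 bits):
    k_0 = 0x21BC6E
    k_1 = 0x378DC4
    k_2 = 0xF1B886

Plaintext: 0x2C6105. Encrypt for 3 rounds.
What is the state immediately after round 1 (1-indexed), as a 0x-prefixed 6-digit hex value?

0xE7969C

s_0 = plaintext = 0x2C6105
s_1 = Round(s_0, k_0) = 0xE7969C
s_2 = Round(s_1, k_1) = 0xCE0E7A
s_3 = Round(s_2, k_2) = 0xCED17F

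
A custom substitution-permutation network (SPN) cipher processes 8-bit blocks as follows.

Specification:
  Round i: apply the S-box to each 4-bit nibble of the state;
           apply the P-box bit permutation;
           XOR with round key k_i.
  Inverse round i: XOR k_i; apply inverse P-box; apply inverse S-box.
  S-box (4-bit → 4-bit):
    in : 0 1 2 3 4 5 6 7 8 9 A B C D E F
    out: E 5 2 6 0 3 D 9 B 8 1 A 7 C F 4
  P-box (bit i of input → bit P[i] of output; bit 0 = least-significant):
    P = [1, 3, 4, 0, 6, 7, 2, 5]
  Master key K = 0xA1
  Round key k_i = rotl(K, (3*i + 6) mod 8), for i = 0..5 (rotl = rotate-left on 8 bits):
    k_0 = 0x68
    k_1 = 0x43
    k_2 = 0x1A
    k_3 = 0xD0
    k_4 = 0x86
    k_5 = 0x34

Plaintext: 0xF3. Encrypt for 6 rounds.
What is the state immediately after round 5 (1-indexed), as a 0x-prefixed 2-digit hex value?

0x09

s_0 = plaintext = 0xF3
s_1 = Round(s_0, k_0) = 0x74
s_2 = Round(s_1, k_1) = 0x23
s_3 = Round(s_2, k_2) = 0x82
s_4 = Round(s_3, k_3) = 0x38
s_5 = Round(s_4, k_4) = 0x09
s_6 = Round(s_5, k_5) = 0x91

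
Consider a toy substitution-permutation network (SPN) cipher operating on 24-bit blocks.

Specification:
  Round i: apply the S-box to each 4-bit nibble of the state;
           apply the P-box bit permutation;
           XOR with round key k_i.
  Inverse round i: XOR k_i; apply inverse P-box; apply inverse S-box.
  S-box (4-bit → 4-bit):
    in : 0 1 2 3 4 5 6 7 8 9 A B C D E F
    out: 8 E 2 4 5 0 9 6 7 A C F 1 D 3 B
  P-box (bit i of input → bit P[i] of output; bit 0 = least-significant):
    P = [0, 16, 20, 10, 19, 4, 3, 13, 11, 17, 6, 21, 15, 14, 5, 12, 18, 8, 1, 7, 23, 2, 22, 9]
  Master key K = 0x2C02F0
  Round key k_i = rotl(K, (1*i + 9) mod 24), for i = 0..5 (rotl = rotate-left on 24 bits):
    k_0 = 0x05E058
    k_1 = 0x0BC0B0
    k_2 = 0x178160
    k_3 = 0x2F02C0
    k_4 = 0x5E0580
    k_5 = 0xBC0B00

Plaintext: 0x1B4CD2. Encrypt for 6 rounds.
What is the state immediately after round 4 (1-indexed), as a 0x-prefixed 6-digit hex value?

0x595171

s_0 = plaintext = 0x1B4CD2
s_1 = Round(s_0, k_0) = 0x484BF6
s_2 = Round(s_1, k_1) = 0xE56DC3
s_3 = Round(s_2, k_2) = 0xAF1924
s_4 = Round(s_3, k_3) = 0x595171
s_5 = Round(s_4, k_4) = 0x6D0058
s_6 = Round(s_5, k_5) = 0x091983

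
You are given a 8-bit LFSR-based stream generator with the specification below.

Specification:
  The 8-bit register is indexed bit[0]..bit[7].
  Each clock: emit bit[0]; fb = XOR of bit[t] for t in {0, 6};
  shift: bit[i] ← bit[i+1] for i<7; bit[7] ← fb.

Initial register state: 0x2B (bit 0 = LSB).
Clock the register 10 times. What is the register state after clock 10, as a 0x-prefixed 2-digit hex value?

0x3D

reg_0 = 0x2B
clock 1: out=1, reg = 0x95
clock 2: out=1, reg = 0xCA
clock 3: out=0, reg = 0xE5
clock 4: out=1, reg = 0x72
clock 5: out=0, reg = 0xB9
clock 6: out=1, reg = 0xDC
clock 7: out=0, reg = 0xEE
clock 8: out=0, reg = 0xF7
clock 9: out=1, reg = 0x7B
clock 10: out=1, reg = 0x3D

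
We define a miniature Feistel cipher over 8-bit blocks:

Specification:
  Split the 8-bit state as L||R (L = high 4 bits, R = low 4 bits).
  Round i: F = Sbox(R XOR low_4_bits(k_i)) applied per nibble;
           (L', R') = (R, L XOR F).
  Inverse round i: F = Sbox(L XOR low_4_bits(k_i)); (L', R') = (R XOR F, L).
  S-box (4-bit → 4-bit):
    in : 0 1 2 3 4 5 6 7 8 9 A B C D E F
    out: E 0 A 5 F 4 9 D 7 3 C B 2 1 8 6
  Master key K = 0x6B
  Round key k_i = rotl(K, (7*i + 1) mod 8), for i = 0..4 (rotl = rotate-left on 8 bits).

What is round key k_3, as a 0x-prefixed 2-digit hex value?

K = 0x6B
k_0 = rotl(K, (7*0+1) mod 8) = rotl(K, 1) = 0xD6
k_1 = rotl(K, (7*1+1) mod 8) = rotl(K, 0) = 0x6B
k_2 = rotl(K, (7*2+1) mod 8) = rotl(K, 7) = 0xB5
k_3 = rotl(K, (7*3+1) mod 8) = rotl(K, 6) = 0xDA

0xDA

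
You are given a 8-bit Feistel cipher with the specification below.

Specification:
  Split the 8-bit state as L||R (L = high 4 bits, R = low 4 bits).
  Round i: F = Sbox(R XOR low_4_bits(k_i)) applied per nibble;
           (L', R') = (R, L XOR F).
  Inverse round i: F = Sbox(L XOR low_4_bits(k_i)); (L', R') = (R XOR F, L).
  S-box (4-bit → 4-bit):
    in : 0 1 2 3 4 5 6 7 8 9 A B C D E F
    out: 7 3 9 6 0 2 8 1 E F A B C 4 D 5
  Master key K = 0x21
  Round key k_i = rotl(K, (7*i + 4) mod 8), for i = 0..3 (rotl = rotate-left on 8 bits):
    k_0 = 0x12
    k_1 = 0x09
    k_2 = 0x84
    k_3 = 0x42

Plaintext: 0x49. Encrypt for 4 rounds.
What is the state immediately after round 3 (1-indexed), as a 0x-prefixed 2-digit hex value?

0x1D

s_0 = plaintext = 0x49
s_1 = Round(s_0, k_0) = 0x9F
s_2 = Round(s_1, k_1) = 0xF1
s_3 = Round(s_2, k_2) = 0x1D
s_4 = Round(s_3, k_3) = 0xD4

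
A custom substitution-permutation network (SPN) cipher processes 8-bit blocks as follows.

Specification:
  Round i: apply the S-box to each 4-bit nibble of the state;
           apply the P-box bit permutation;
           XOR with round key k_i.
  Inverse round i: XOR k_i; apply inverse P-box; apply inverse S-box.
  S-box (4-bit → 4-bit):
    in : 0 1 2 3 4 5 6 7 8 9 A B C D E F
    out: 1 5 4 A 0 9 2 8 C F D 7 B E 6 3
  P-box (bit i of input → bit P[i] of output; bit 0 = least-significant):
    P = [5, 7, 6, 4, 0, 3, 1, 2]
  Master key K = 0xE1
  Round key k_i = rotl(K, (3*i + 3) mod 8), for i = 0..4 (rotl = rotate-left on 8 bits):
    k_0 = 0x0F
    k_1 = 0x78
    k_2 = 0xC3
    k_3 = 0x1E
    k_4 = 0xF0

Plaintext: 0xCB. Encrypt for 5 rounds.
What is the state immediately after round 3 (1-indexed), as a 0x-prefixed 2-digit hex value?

0x8F

s_0 = plaintext = 0xCB
s_1 = Round(s_0, k_0) = 0xE2
s_2 = Round(s_1, k_1) = 0x32
s_3 = Round(s_2, k_2) = 0x8F
s_4 = Round(s_3, k_3) = 0xB8
s_5 = Round(s_4, k_4) = 0xAB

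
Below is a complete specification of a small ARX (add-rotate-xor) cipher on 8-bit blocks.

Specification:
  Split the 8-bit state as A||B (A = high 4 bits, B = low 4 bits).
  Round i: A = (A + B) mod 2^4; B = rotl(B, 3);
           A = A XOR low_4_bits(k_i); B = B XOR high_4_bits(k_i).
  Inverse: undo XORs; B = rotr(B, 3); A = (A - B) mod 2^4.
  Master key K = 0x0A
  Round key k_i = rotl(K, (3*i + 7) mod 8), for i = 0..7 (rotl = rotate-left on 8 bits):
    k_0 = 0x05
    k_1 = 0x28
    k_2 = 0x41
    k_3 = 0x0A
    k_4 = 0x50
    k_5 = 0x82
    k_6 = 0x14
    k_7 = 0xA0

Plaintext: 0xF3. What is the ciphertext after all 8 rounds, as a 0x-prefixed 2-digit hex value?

s_0 = plaintext = 0xF3
s_1 = Round(s_0, k_0) = 0x79
s_2 = Round(s_1, k_1) = 0x8E
s_3 = Round(s_2, k_2) = 0x73
s_4 = Round(s_3, k_3) = 0x09
s_5 = Round(s_4, k_4) = 0x99
s_6 = Round(s_5, k_5) = 0x04
s_7 = Round(s_6, k_6) = 0x03
s_8 = Round(s_7, k_7) = 0x33

0x33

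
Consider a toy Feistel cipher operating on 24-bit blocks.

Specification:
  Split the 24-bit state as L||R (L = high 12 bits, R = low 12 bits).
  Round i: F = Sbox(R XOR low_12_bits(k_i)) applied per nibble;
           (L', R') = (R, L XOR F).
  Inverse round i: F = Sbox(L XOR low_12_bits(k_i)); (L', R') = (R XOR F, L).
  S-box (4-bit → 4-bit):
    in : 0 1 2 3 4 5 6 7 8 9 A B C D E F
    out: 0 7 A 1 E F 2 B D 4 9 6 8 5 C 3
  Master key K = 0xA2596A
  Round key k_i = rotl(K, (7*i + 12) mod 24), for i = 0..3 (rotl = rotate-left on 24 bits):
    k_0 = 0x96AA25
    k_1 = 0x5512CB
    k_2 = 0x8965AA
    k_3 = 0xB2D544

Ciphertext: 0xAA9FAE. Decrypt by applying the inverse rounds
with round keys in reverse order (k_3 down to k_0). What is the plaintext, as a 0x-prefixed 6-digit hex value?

0x2F94A4

s_0 = ciphertext = 0xAA9FAE
s_1 = InvRound(s_0, k_3) = 0xC6BAA9
s_2 = InvRound(s_1, k_2) = 0xE2EC6B
s_3 = InvRound(s_2, k_1) = 0x4A4E2E
s_4 = InvRound(s_3, k_0) = 0x2F94A4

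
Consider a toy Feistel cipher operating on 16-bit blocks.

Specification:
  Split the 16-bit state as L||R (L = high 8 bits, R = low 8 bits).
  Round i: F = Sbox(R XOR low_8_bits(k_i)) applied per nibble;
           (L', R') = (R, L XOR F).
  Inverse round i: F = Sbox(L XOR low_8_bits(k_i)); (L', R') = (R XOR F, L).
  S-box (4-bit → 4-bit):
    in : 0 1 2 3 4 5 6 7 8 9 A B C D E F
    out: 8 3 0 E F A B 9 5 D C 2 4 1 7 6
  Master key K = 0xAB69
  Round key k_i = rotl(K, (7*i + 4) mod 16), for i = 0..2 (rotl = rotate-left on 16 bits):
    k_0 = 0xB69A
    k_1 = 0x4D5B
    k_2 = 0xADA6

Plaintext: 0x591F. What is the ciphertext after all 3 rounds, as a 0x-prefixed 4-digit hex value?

0xBA37

s_0 = plaintext = 0x591F
s_1 = Round(s_0, k_0) = 0x1F03
s_2 = Round(s_1, k_1) = 0x03BA
s_3 = Round(s_2, k_2) = 0xBA37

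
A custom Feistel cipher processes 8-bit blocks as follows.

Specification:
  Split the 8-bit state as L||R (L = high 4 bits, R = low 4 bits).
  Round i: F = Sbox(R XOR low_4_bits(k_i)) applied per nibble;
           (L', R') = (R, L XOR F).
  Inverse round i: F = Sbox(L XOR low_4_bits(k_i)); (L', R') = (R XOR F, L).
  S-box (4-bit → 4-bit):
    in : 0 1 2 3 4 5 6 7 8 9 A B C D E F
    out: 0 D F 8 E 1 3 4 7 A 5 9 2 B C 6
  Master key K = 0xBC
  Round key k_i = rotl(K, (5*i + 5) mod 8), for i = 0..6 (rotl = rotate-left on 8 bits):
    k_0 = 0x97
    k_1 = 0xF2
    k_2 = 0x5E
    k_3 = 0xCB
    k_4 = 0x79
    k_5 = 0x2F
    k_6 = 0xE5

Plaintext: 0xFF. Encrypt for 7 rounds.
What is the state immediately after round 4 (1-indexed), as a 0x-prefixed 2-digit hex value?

0x61

s_0 = plaintext = 0xFF
s_1 = Round(s_0, k_0) = 0xF8
s_2 = Round(s_1, k_1) = 0x8A
s_3 = Round(s_2, k_2) = 0xA6
s_4 = Round(s_3, k_3) = 0x61
s_5 = Round(s_4, k_4) = 0x11
s_6 = Round(s_5, k_5) = 0x1D
s_7 = Round(s_6, k_6) = 0xD6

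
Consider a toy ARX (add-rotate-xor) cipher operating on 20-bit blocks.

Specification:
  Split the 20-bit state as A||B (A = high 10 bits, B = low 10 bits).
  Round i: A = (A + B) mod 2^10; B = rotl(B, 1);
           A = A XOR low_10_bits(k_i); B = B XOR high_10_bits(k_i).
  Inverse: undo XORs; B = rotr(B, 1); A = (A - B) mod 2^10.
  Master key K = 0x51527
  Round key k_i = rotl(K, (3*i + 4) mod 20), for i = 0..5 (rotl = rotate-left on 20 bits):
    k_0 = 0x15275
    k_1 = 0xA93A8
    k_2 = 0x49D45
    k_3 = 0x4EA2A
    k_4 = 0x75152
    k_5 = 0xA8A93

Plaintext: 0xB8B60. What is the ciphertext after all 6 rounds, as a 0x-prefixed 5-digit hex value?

0xC3027

s_0 = plaintext = 0xB8B60
s_1 = Round(s_0, k_0) = 0x0DE95
s_2 = Round(s_1, k_1) = 0x5938F
s_3 = Round(s_2, k_2) = 0x6DA38
s_4 = Round(s_3, k_3) = 0x7114B
s_5 = Round(s_4, k_4) = 0x97742
s_6 = Round(s_5, k_5) = 0xC3027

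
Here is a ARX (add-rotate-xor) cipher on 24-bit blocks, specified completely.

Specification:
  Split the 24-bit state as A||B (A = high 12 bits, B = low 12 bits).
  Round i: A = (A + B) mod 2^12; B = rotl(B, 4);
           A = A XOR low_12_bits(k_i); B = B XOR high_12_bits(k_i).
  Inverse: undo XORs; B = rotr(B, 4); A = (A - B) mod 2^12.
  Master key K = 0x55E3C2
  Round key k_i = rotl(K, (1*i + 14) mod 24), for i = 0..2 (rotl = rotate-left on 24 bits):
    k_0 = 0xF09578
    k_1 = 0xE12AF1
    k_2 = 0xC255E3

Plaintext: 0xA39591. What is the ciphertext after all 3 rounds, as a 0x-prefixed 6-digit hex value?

0xFF016A

s_0 = plaintext = 0xA39591
s_1 = Round(s_0, k_0) = 0xAB261C
s_2 = Round(s_1, k_1) = 0xA3FFD4
s_3 = Round(s_2, k_2) = 0xFF016A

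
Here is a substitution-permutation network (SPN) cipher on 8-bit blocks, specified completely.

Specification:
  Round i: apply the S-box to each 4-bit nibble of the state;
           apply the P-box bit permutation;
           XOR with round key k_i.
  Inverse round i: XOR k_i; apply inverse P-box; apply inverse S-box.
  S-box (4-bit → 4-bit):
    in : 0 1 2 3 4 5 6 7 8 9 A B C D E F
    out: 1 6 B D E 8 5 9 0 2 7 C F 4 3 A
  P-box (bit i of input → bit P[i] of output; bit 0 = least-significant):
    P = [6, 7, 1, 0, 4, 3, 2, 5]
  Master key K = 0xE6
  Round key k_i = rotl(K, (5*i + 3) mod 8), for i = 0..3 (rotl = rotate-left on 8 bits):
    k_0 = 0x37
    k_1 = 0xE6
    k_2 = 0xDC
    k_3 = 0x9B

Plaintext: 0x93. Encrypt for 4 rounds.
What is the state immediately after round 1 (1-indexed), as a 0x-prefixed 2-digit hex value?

0x7C

s_0 = plaintext = 0x93
s_1 = Round(s_0, k_0) = 0x7C
s_2 = Round(s_1, k_1) = 0x15
s_3 = Round(s_2, k_2) = 0xD1
s_4 = Round(s_3, k_3) = 0x1D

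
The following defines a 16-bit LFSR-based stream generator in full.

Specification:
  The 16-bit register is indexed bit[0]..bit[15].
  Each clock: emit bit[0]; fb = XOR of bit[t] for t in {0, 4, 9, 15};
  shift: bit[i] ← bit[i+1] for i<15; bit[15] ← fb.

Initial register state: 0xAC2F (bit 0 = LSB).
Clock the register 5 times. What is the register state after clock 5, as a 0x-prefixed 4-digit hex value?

reg_0 = 0xAC2F
clock 1: out=1, reg = 0x5617
clock 2: out=1, reg = 0xAB0B
clock 3: out=1, reg = 0xD585
clock 4: out=1, reg = 0x6AC2
clock 5: out=0, reg = 0xB561

0xB561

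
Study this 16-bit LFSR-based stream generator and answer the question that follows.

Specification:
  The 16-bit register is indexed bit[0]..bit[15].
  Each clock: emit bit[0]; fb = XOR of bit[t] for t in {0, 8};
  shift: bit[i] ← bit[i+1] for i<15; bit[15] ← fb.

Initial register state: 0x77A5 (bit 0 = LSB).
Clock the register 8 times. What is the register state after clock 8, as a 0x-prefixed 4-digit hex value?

0xD277

reg_0 = 0x77A5
clock 1: out=1, reg = 0x3BD2
clock 2: out=0, reg = 0x9DE9
clock 3: out=1, reg = 0x4EF4
clock 4: out=0, reg = 0x277A
clock 5: out=0, reg = 0x93BD
clock 6: out=1, reg = 0x49DE
clock 7: out=0, reg = 0xA4EF
clock 8: out=1, reg = 0xD277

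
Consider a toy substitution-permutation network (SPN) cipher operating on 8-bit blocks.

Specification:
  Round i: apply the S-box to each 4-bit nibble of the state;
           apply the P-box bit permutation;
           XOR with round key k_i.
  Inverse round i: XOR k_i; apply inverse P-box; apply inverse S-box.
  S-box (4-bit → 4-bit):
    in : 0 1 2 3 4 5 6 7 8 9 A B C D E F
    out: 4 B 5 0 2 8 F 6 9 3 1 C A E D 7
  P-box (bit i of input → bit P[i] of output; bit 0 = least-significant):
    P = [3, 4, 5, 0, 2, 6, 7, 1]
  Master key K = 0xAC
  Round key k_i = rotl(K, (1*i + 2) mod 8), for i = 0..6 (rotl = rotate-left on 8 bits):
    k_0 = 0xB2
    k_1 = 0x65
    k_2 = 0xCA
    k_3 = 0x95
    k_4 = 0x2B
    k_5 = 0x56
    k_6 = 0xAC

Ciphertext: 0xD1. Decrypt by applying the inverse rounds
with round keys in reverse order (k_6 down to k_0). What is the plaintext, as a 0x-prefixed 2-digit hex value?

0x28

s_0 = ciphertext = 0xD1
s_1 = InvRound(s_0, k_6) = 0x96
s_2 = InvRound(s_1, k_5) = 0x73
s_3 = InvRound(s_2, k_4) = 0x49
s_4 = InvRound(s_3, k_3) = 0xF9
s_5 = InvRound(s_4, k_2) = 0x5D
s_6 = InvRound(s_5, k_1) = 0x3F
s_7 = InvRound(s_6, k_0) = 0x28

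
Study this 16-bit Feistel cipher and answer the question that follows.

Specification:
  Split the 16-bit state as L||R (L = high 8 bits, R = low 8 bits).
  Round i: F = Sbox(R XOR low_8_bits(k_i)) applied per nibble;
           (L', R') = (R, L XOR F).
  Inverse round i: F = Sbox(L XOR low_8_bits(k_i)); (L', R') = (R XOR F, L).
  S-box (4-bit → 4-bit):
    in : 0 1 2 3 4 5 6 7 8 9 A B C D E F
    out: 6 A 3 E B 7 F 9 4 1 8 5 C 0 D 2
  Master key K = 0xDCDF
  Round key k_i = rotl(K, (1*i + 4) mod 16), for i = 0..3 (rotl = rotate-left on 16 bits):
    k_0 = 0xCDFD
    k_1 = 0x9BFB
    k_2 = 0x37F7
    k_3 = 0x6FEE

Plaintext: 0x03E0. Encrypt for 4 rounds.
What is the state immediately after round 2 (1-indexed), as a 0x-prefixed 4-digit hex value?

s_0 = plaintext = 0x03E0
s_1 = Round(s_0, k_0) = 0xE0A3
s_2 = Round(s_1, k_1) = 0xA394
s_3 = Round(s_2, k_2) = 0x945D
s_4 = Round(s_3, k_3) = 0x5DCA

0xA394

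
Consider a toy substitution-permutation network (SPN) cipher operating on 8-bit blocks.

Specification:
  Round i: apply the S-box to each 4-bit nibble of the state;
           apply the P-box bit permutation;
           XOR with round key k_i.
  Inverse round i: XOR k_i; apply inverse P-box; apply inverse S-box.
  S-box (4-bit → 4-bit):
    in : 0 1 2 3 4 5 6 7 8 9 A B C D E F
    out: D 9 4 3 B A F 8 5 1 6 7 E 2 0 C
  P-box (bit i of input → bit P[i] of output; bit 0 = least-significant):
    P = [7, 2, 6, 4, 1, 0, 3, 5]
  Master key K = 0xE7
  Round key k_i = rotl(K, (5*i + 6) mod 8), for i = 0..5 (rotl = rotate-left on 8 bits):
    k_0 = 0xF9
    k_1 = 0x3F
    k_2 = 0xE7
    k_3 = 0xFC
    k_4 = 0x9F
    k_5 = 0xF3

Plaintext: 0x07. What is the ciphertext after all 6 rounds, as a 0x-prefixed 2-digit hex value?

s_0 = plaintext = 0x07
s_1 = Round(s_0, k_0) = 0xC3
s_2 = Round(s_1, k_1) = 0x92
s_3 = Round(s_2, k_2) = 0xA5
s_4 = Round(s_3, k_3) = 0xE1
s_5 = Round(s_4, k_4) = 0x0F
s_6 = Round(s_5, k_5) = 0x89

0x89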